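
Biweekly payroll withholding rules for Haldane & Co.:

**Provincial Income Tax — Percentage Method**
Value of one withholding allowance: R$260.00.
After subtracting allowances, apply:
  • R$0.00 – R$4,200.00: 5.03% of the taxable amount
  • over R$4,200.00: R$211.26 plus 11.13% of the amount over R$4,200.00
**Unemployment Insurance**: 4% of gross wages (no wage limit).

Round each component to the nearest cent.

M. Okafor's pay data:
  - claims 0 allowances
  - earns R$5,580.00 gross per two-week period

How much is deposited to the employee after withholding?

R$4,991.95

Provincial Income Tax: taxable = R$5,580.00
  R$211.26 + 11.13% × (R$5,580.00 − R$4,200.00) = R$211.26 + 11.13% × R$1,380.00 = R$364.85
Unemployment Insurance: 4% × R$5,580.00 = R$223.20
Total withheld: R$364.85 + R$223.20 = R$588.05
Net pay: R$5,580.00 − R$588.05 = R$4,991.95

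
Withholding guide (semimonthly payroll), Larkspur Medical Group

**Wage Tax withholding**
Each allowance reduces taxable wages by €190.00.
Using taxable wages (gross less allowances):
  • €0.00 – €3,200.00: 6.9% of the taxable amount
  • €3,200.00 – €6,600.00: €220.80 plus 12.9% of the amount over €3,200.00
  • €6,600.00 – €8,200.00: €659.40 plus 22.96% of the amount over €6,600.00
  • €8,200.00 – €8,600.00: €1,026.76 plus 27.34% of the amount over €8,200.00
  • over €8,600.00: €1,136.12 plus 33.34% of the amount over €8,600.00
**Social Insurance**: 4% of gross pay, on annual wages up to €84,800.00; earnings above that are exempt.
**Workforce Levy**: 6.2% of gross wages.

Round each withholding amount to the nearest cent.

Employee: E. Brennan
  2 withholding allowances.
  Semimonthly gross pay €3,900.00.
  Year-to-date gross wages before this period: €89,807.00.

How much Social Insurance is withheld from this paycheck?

Social Insurance: YTD €89,807.00 ≥ cap €84,800.00 → €0.00

€0.00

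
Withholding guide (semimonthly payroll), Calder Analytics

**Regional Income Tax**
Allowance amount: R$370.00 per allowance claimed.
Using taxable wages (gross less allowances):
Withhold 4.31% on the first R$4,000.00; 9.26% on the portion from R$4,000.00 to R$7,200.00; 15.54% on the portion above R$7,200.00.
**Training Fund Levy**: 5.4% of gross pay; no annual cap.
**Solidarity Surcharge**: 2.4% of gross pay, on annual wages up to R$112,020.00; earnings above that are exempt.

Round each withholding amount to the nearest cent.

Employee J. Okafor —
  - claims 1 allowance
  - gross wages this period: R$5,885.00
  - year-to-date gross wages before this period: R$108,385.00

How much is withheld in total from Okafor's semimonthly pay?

Regional Income Tax: taxable = R$5,885.00 − 1×R$370.00 = R$5,515.00
  R$172.40 + 9.26% × (R$5,515.00 − R$4,000.00) = R$172.40 + 9.26% × R$1,515.00 = R$312.69
Training Fund Levy: 5.4% × R$5,885.00 = R$317.79
Solidarity Surcharge: cap R$112,020.00 − YTD R$108,385.00 = R$3,635.00 subject; 2.4% × R$3,635.00 = R$87.24
Total: R$312.69 + R$317.79 + R$87.24 = R$717.72

R$717.72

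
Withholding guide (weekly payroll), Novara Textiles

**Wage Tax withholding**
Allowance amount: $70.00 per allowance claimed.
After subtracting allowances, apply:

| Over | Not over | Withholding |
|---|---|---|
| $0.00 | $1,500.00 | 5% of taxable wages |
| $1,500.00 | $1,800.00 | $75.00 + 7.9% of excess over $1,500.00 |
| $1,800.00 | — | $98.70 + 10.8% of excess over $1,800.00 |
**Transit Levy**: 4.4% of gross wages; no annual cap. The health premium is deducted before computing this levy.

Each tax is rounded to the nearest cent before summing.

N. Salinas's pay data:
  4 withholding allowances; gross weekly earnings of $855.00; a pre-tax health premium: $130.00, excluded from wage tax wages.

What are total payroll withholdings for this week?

$54.15

Wage Tax: taxable = $855.00 − $130.00 − 4×$70.00 = $445.00
  5% × $445.00 = $22.25
Transit Levy: 4.4% × $725.00 = $31.90
Total: $22.25 + $31.90 = $54.15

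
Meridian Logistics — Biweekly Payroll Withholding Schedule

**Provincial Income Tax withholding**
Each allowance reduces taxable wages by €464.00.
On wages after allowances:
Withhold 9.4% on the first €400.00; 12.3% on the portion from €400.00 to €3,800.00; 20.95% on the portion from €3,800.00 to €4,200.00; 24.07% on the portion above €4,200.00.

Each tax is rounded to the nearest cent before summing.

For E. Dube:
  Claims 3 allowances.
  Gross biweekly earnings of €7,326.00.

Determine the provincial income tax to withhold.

Provincial Income Tax: taxable = €7,326.00 − 3×€464.00 = €5,934.00
  €539.60 + 24.07% × (€5,934.00 − €4,200.00) = €539.60 + 24.07% × €1,734.00 = €956.97

€956.97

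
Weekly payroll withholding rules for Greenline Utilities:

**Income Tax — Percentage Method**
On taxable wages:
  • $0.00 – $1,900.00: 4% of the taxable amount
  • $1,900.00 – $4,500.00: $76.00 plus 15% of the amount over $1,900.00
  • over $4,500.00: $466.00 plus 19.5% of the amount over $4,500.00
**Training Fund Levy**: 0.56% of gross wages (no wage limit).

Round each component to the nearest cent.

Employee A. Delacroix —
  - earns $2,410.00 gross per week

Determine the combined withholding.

Income Tax: taxable = $2,410.00
  $76.00 + 15% × ($2,410.00 − $1,900.00) = $76.00 + 15% × $510.00 = $152.50
Training Fund Levy: 0.56% × $2,410.00 = $13.50
Total: $152.50 + $13.50 = $166.00

$166.00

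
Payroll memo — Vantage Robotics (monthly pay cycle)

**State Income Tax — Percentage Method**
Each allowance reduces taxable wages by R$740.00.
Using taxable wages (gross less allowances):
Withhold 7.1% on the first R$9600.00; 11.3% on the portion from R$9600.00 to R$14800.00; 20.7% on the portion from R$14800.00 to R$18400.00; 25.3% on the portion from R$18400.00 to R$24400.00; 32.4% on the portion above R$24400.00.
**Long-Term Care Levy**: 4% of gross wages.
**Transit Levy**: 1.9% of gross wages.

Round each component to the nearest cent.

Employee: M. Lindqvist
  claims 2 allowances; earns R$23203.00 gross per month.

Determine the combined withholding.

R$4224.10

State Income Tax: taxable = R$23203.00 − 2×R$740.00 = R$21723.00
  R$2014.40 + 25.3% × (R$21723.00 − R$18400.00) = R$2014.40 + 25.3% × R$3323.00 = R$2855.12
Long-Term Care Levy: 4% × R$23203.00 = R$928.12
Transit Levy: 1.9% × R$23203.00 = R$440.86
Total: R$2855.12 + R$928.12 + R$440.86 = R$4224.10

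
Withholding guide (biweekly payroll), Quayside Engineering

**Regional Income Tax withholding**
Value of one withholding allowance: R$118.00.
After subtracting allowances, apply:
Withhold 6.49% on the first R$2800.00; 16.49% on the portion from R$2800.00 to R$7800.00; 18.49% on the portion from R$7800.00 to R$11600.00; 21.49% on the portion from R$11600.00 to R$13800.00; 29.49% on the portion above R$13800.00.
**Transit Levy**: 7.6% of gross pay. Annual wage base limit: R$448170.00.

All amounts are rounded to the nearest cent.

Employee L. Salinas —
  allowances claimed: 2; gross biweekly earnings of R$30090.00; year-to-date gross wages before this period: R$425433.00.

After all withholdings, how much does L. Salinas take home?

Regional Income Tax: taxable = R$30090.00 − 2×R$118.00 = R$29854.00
  R$2181.62 + 29.49% × (R$29854.00 − R$13800.00) = R$2181.62 + 29.49% × R$16054.00 = R$6915.94
Transit Levy: cap R$448170.00 − YTD R$425433.00 = R$22737.00 subject; 7.6% × R$22737.00 = R$1728.01
Total withheld: R$6915.94 + R$1728.01 = R$8643.95
Net pay: R$30090.00 − R$8643.95 = R$21446.05

R$21446.05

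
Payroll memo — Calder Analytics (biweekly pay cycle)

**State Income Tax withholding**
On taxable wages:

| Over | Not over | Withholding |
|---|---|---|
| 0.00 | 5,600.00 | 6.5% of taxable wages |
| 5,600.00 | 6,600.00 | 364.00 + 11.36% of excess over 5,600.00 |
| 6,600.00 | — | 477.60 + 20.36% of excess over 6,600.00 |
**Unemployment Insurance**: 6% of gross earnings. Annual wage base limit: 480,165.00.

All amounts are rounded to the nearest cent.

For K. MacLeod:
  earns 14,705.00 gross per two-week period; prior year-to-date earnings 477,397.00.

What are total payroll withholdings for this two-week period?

State Income Tax: taxable = 14,705.00
  477.60 + 20.36% × (14,705.00 − 6,600.00) = 477.60 + 20.36% × 8,105.00 = 2,127.78
Unemployment Insurance: cap 480,165.00 − YTD 477,397.00 = 2,768.00 subject; 6% × 2,768.00 = 166.08
Total: 2,127.78 + 166.08 = 2,293.86

2,293.86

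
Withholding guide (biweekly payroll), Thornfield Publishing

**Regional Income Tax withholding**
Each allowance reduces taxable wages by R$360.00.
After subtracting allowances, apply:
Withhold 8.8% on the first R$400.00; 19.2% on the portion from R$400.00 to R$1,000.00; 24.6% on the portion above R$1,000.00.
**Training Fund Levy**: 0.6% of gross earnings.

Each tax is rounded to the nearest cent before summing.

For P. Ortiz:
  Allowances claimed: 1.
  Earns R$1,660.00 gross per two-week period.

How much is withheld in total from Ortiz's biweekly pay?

Regional Income Tax: taxable = R$1,660.00 − 1×R$360.00 = R$1,300.00
  R$150.40 + 24.6% × (R$1,300.00 − R$1,000.00) = R$150.40 + 24.6% × R$300.00 = R$224.20
Training Fund Levy: 0.6% × R$1,660.00 = R$9.96
Total: R$224.20 + R$9.96 = R$234.16

R$234.16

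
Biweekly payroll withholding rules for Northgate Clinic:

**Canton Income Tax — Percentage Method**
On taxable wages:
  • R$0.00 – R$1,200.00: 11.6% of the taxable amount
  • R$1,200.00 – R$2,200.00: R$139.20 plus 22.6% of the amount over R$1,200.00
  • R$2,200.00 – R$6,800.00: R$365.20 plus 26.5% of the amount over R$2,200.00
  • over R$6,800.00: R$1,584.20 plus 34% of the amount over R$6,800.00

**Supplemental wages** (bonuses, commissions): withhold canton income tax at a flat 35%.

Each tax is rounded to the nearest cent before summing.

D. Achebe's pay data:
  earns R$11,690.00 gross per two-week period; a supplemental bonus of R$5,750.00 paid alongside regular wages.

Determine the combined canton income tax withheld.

Canton Income Tax: taxable = R$11,690.00
  R$1,584.20 + 34% × (R$11,690.00 − R$6,800.00) = R$1,584.20 + 34% × R$4,890.00 = R$3,246.80
Supplemental (35% flat on bonus): 35% × R$5,750.00 = R$2,012.50
Total canton income tax: R$3,246.80 + R$2,012.50 = R$5,259.30

R$5,259.30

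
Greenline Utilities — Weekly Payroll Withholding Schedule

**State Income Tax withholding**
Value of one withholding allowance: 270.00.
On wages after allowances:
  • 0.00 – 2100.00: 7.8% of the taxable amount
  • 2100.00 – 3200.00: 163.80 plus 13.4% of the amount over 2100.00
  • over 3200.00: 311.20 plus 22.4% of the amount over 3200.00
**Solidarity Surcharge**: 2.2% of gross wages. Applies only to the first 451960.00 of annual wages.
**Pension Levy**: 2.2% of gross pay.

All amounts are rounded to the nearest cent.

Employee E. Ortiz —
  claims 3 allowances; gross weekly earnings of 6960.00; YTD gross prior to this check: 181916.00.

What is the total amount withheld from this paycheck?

1278.24

State Income Tax: taxable = 6960.00 − 3×270.00 = 6150.00
  311.20 + 22.4% × (6150.00 − 3200.00) = 311.20 + 22.4% × 2950.00 = 972.00
Solidarity Surcharge: 2.2% × 6960.00 = 153.12
Pension Levy: 2.2% × 6960.00 = 153.12
Total: 972.00 + 153.12 + 153.12 = 1278.24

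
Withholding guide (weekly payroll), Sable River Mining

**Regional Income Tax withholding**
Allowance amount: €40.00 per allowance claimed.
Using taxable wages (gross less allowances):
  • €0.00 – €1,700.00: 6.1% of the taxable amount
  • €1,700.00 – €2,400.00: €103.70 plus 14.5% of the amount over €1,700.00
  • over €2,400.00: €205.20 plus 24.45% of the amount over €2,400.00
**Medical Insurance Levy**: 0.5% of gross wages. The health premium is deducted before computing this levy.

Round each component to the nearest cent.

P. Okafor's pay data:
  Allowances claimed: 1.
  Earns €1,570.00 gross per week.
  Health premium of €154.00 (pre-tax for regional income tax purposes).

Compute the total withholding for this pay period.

Regional Income Tax: taxable = €1,570.00 − €154.00 − 1×€40.00 = €1,376.00
  6.1% × €1,376.00 = €83.94
Medical Insurance Levy: 0.5% × €1,416.00 = €7.08
Total: €83.94 + €7.08 = €91.02

€91.02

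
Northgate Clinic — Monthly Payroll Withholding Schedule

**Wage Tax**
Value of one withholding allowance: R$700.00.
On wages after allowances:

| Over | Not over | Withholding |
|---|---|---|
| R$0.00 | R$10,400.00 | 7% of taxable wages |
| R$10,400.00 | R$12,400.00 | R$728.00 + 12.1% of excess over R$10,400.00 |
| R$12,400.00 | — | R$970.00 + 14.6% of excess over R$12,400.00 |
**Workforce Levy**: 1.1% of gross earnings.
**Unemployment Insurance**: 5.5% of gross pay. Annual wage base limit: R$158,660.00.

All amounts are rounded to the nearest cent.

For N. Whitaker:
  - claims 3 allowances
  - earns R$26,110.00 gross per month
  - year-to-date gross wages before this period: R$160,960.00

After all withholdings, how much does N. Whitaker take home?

R$23,157.73

Wage Tax: taxable = R$26,110.00 − 3×R$700.00 = R$24,010.00
  R$970.00 + 14.6% × (R$24,010.00 − R$12,400.00) = R$970.00 + 14.6% × R$11,610.00 = R$2,665.06
Workforce Levy: 1.1% × R$26,110.00 = R$287.21
Unemployment Insurance: YTD R$160,960.00 ≥ cap R$158,660.00 → R$0.00
Total withheld: R$2,665.06 + R$287.21 + R$0.00 = R$2,952.27
Net pay: R$26,110.00 − R$2,952.27 = R$23,157.73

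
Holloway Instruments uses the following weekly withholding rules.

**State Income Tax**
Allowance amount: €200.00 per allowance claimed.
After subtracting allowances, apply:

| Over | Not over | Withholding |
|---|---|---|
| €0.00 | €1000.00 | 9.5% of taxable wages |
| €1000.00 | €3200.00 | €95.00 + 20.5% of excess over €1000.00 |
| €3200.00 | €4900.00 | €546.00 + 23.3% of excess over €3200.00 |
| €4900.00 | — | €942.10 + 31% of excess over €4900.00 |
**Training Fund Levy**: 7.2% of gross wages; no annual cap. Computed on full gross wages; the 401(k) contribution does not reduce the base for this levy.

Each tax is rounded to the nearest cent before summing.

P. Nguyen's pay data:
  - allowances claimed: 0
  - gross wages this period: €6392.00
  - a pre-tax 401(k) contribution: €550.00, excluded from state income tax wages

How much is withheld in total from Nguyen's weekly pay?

State Income Tax: taxable = €6392.00 − €550.00 = €5842.00
  €942.10 + 31% × (€5842.00 − €4900.00) = €942.10 + 31% × €942.00 = €1234.12
Training Fund Levy: 7.2% × €6392.00 = €460.22
Total: €1234.12 + €460.22 = €1694.34

€1694.34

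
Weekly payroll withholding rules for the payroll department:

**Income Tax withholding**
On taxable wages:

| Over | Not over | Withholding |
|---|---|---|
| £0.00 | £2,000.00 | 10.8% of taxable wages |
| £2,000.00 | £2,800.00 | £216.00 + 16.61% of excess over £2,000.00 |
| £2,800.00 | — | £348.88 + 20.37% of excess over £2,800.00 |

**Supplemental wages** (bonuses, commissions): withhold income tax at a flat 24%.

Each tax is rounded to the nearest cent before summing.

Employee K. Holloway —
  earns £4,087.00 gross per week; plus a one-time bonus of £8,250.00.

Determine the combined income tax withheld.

£2,591.04

Income Tax: taxable = £4,087.00
  £348.88 + 20.37% × (£4,087.00 − £2,800.00) = £348.88 + 20.37% × £1,287.00 = £611.04
Supplemental (24% flat on bonus): 24% × £8,250.00 = £1,980.00
Total income tax: £611.04 + £1,980.00 = £2,591.04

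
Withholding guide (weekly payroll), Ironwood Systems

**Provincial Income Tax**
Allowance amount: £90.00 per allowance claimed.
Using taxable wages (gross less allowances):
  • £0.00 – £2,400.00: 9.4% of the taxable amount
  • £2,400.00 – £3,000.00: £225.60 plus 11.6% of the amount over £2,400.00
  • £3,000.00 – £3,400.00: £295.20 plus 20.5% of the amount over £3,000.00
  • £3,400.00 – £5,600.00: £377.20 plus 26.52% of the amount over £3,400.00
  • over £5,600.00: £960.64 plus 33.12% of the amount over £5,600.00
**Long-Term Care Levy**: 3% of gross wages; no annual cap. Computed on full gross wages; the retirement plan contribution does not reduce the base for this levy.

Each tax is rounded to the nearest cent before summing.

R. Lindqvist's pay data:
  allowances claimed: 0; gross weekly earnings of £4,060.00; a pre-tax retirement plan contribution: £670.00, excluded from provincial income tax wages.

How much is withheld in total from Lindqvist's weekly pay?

£496.95

Provincial Income Tax: taxable = £4,060.00 − £670.00 = £3,390.00
  £295.20 + 20.5% × (£3,390.00 − £3,000.00) = £295.20 + 20.5% × £390.00 = £375.15
Long-Term Care Levy: 3% × £4,060.00 = £121.80
Total: £375.15 + £121.80 = £496.95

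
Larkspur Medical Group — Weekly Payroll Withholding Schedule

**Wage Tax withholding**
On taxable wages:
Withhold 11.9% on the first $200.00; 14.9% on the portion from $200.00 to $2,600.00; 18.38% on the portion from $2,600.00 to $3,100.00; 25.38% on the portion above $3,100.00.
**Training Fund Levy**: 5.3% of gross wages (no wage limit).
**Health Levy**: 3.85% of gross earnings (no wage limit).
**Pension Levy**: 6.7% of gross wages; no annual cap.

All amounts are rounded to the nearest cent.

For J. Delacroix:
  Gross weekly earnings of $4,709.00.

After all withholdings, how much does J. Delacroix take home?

$3,080.96

Wage Tax: taxable = $4,709.00
  $473.30 + 25.38% × ($4,709.00 − $3,100.00) = $473.30 + 25.38% × $1,609.00 = $881.66
Training Fund Levy: 5.3% × $4,709.00 = $249.58
Health Levy: 3.85% × $4,709.00 = $181.30
Pension Levy: 6.7% × $4,709.00 = $315.50
Total withheld: $881.66 + $249.58 + $181.30 + $315.50 = $1,628.04
Net pay: $4,709.00 − $1,628.04 = $3,080.96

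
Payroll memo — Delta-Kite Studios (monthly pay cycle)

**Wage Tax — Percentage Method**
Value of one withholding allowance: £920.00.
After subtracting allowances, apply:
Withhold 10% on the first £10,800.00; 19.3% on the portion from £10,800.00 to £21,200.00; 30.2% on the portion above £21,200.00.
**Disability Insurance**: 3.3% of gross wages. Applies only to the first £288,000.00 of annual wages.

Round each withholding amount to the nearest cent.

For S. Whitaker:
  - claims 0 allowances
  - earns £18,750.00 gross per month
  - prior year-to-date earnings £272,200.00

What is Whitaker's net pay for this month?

£15,614.25

Wage Tax: taxable = £18,750.00
  £1,080.00 + 19.3% × (£18,750.00 − £10,800.00) = £1,080.00 + 19.3% × £7,950.00 = £2,614.35
Disability Insurance: cap £288,000.00 − YTD £272,200.00 = £15,800.00 subject; 3.3% × £15,800.00 = £521.40
Total withheld: £2,614.35 + £521.40 = £3,135.75
Net pay: £18,750.00 − £3,135.75 = £15,614.25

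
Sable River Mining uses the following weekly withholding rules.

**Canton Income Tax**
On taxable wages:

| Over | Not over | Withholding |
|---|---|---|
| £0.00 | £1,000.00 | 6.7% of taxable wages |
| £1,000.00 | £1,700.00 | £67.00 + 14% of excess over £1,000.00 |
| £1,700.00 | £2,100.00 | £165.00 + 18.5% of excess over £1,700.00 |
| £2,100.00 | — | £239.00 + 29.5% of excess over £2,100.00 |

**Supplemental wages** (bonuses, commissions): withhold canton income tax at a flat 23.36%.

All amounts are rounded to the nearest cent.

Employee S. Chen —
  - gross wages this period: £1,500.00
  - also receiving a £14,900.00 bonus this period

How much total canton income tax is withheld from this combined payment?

Canton Income Tax: taxable = £1,500.00
  £67.00 + 14% × (£1,500.00 − £1,000.00) = £67.00 + 14% × £500.00 = £137.00
Supplemental (23.36% flat on bonus): 23.36% × £14,900.00 = £3,480.64
Total canton income tax: £137.00 + £3,480.64 = £3,617.64

£3,617.64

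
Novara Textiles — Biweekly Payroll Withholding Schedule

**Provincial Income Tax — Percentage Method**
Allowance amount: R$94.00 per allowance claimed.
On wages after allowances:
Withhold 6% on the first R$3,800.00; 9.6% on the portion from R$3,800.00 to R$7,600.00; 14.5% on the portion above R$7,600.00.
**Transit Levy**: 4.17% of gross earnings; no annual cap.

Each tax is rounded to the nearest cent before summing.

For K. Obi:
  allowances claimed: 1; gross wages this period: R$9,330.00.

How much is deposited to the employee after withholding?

Provincial Income Tax: taxable = R$9,330.00 − 1×R$94.00 = R$9,236.00
  R$592.80 + 14.5% × (R$9,236.00 − R$7,600.00) = R$592.80 + 14.5% × R$1,636.00 = R$830.02
Transit Levy: 4.17% × R$9,330.00 = R$389.06
Total withheld: R$830.02 + R$389.06 = R$1,219.08
Net pay: R$9,330.00 − R$1,219.08 = R$8,110.92

R$8,110.92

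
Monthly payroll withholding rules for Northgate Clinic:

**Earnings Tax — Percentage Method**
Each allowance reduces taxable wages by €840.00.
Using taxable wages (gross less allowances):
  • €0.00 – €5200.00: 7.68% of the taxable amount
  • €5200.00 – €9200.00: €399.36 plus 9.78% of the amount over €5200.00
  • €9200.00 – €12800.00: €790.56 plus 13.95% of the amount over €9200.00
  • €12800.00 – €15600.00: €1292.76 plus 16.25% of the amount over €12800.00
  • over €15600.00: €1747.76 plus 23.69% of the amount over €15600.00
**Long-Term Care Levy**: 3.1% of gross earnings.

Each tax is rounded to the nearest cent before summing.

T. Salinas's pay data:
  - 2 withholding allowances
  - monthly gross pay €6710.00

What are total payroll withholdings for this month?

€594.31

Earnings Tax: taxable = €6710.00 − 2×€840.00 = €5030.00
  7.68% × €5030.00 = €386.30
Long-Term Care Levy: 3.1% × €6710.00 = €208.01
Total: €386.30 + €208.01 = €594.31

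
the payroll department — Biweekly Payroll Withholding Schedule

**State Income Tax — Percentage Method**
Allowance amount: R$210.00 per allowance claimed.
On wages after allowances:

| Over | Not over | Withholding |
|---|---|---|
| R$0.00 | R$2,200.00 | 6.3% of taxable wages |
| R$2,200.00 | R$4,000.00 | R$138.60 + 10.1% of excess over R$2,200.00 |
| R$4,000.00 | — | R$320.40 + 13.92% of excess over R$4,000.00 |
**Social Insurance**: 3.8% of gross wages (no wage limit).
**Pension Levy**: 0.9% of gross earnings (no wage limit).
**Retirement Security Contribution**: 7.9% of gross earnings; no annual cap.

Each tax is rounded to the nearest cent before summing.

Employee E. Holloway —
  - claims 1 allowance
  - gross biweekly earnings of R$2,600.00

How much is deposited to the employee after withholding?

State Income Tax: taxable = R$2,600.00 − 1×R$210.00 = R$2,390.00
  R$138.60 + 10.1% × (R$2,390.00 − R$2,200.00) = R$138.60 + 10.1% × R$190.00 = R$157.79
Social Insurance: 3.8% × R$2,600.00 = R$98.80
Pension Levy: 0.9% × R$2,600.00 = R$23.40
Retirement Security Contribution: 7.9% × R$2,600.00 = R$205.40
Total withheld: R$157.79 + R$98.80 + R$23.40 + R$205.40 = R$485.39
Net pay: R$2,600.00 − R$485.39 = R$2,114.61

R$2,114.61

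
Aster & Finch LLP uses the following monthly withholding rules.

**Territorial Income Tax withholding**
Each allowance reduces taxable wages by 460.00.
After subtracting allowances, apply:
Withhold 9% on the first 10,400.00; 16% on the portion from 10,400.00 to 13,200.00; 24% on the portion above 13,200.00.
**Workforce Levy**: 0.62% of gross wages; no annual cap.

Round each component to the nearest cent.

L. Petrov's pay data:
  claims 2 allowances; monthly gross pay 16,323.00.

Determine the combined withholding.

2,013.92

Territorial Income Tax: taxable = 16,323.00 − 2×460.00 = 15,403.00
  1,384.00 + 24% × (15,403.00 − 13,200.00) = 1,384.00 + 24% × 2,203.00 = 1,912.72
Workforce Levy: 0.62% × 16,323.00 = 101.20
Total: 1,912.72 + 101.20 = 2,013.92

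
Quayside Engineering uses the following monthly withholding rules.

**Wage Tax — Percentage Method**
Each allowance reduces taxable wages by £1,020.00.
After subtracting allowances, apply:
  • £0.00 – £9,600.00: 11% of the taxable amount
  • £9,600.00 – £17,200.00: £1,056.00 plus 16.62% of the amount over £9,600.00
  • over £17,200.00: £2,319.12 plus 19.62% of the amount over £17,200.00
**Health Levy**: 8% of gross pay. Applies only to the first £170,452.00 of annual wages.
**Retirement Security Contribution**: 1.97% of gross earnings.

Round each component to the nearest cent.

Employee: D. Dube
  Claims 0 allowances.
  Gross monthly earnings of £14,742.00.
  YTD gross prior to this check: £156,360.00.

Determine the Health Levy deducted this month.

£1,127.36

Health Levy: cap £170,452.00 − YTD £156,360.00 = £14,092.00 subject; 8% × £14,092.00 = £1,127.36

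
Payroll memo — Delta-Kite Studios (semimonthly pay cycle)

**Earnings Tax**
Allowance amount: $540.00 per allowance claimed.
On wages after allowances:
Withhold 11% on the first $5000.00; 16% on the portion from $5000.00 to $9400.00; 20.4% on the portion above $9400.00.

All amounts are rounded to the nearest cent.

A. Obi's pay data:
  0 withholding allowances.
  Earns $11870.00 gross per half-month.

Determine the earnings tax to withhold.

$1757.88

Earnings Tax: taxable = $11870.00
  $1254.00 + 20.4% × ($11870.00 − $9400.00) = $1254.00 + 20.4% × $2470.00 = $1757.88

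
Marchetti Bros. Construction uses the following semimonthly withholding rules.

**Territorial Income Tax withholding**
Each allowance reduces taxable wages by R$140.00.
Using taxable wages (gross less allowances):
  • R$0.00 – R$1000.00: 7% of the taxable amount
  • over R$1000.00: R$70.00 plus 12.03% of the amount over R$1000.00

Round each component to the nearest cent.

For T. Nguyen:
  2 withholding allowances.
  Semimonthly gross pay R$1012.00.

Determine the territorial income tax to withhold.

R$51.24

Territorial Income Tax: taxable = R$1012.00 − 2×R$140.00 = R$732.00
  7% × R$732.00 = R$51.24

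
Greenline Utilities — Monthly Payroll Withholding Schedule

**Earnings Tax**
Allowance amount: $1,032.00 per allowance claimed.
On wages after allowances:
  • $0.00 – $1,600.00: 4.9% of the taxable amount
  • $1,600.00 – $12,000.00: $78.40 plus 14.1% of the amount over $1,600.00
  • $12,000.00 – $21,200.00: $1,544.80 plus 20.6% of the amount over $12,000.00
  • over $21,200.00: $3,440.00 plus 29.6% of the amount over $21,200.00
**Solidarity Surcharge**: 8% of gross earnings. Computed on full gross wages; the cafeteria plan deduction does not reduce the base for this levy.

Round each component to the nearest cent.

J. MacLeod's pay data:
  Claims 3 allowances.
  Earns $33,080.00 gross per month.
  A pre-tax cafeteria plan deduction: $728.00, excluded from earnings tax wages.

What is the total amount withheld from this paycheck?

$8,470.98

Earnings Tax: taxable = $33,080.00 − $728.00 − 3×$1,032.00 = $29,256.00
  $3,440.00 + 29.6% × ($29,256.00 − $21,200.00) = $3,440.00 + 29.6% × $8,056.00 = $5,824.58
Solidarity Surcharge: 8% × $33,080.00 = $2,646.40
Total: $5,824.58 + $2,646.40 = $8,470.98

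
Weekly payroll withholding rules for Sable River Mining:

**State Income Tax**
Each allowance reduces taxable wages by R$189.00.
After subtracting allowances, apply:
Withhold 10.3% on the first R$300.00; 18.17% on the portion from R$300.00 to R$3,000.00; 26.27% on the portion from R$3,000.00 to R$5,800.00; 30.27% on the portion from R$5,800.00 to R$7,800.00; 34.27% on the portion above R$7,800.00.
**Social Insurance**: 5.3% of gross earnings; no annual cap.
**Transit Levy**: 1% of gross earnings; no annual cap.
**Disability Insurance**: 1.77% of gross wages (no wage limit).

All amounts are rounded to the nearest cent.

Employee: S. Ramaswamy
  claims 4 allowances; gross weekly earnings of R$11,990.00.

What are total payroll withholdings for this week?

R$4,006.87

State Income Tax: taxable = R$11,990.00 − 4×R$189.00 = R$11,234.00
  R$1,862.45 + 34.27% × (R$11,234.00 − R$7,800.00) = R$1,862.45 + 34.27% × R$3,434.00 = R$3,039.28
Social Insurance: 5.3% × R$11,990.00 = R$635.47
Transit Levy: 1% × R$11,990.00 = R$119.90
Disability Insurance: 1.77% × R$11,990.00 = R$212.22
Total: R$3,039.28 + R$635.47 + R$119.90 + R$212.22 = R$4,006.87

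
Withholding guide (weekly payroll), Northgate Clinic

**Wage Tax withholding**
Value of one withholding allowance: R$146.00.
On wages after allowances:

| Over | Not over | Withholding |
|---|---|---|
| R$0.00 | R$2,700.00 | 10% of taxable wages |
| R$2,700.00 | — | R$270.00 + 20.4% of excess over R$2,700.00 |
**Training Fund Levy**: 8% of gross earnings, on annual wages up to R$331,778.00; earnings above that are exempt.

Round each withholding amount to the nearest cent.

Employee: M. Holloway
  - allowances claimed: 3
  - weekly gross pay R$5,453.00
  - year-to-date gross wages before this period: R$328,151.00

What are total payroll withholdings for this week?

Wage Tax: taxable = R$5,453.00 − 3×R$146.00 = R$5,015.00
  R$270.00 + 20.4% × (R$5,015.00 − R$2,700.00) = R$270.00 + 20.4% × R$2,315.00 = R$742.26
Training Fund Levy: cap R$331,778.00 − YTD R$328,151.00 = R$3,627.00 subject; 8% × R$3,627.00 = R$290.16
Total: R$742.26 + R$290.16 = R$1,032.42

R$1,032.42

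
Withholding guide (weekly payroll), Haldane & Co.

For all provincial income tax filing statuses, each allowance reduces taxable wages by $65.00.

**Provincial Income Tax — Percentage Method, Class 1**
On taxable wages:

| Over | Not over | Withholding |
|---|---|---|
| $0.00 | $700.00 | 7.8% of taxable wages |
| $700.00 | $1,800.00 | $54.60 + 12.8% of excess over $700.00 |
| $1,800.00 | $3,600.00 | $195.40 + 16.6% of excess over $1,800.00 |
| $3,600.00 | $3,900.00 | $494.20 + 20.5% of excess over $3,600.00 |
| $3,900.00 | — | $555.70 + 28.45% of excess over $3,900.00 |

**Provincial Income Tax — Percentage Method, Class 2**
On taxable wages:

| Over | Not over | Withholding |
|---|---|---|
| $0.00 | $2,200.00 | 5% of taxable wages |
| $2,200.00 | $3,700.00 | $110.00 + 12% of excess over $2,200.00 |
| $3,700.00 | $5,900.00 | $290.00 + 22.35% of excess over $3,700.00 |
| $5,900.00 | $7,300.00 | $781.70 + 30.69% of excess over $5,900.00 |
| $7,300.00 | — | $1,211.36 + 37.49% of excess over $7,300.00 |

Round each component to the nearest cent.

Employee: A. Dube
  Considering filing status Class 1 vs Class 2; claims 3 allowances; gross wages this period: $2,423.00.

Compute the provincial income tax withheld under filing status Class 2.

$113.36

Provincial Income Tax (Class 2): taxable = $2,423.00 − 3×$65.00 = $2,228.00
  $110.00 + 12% × ($2,228.00 − $2,200.00) = $110.00 + 12% × $28.00 = $113.36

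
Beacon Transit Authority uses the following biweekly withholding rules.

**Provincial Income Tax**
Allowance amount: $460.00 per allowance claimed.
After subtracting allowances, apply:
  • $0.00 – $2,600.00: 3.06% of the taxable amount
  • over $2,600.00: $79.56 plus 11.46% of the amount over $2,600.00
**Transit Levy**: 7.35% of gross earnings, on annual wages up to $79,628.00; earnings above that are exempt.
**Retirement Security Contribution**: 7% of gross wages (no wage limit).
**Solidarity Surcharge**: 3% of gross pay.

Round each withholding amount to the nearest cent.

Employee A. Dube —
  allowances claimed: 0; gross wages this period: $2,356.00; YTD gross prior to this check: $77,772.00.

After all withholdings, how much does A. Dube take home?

Provincial Income Tax: taxable = $2,356.00
  3.06% × $2,356.00 = $72.09
Transit Levy: cap $79,628.00 − YTD $77,772.00 = $1,856.00 subject; 7.35% × $1,856.00 = $136.42
Retirement Security Contribution: 7% × $2,356.00 = $164.92
Solidarity Surcharge: 3% × $2,356.00 = $70.68
Total withheld: $72.09 + $136.42 + $164.92 + $70.68 = $444.11
Net pay: $2,356.00 − $444.11 = $1,911.89

$1,911.89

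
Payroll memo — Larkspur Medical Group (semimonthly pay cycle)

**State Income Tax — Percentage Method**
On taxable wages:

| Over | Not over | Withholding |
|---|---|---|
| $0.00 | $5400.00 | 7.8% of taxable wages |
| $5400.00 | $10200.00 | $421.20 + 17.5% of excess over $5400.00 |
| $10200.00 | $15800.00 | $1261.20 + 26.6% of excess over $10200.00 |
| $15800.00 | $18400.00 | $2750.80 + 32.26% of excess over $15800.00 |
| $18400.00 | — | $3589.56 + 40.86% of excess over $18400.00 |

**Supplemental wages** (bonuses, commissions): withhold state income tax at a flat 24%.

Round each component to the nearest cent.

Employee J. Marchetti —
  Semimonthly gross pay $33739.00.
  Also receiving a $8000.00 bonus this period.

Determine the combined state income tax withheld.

$11777.08

State Income Tax: taxable = $33739.00
  $3589.56 + 40.86% × ($33739.00 − $18400.00) = $3589.56 + 40.86% × $15339.00 = $9857.08
Supplemental (24% flat on bonus): 24% × $8000.00 = $1920.00
Total state income tax: $9857.08 + $1920.00 = $11777.08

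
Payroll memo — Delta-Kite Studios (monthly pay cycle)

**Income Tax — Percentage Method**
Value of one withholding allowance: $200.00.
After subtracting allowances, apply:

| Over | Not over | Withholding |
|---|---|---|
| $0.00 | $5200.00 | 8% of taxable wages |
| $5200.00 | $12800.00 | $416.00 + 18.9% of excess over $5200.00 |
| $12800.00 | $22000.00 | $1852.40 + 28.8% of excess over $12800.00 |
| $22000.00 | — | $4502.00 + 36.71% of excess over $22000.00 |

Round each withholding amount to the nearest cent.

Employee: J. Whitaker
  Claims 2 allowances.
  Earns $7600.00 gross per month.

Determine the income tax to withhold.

Income Tax: taxable = $7600.00 − 2×$200.00 = $7200.00
  $416.00 + 18.9% × ($7200.00 − $5200.00) = $416.00 + 18.9% × $2000.00 = $794.00

$794.00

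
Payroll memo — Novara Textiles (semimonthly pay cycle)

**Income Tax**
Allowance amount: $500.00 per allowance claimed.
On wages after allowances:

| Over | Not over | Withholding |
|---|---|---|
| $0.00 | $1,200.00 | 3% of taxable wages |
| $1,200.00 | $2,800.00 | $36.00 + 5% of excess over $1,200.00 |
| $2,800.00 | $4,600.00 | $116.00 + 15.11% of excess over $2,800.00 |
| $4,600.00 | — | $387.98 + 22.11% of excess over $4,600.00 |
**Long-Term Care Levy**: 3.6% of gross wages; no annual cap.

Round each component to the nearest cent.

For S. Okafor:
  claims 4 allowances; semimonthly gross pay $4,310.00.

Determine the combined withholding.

Income Tax: taxable = $4,310.00 − 4×$500.00 = $2,310.00
  $36.00 + 5% × ($2,310.00 − $1,200.00) = $36.00 + 5% × $1,110.00 = $91.50
Long-Term Care Levy: 3.6% × $4,310.00 = $155.16
Total: $91.50 + $155.16 = $246.66

$246.66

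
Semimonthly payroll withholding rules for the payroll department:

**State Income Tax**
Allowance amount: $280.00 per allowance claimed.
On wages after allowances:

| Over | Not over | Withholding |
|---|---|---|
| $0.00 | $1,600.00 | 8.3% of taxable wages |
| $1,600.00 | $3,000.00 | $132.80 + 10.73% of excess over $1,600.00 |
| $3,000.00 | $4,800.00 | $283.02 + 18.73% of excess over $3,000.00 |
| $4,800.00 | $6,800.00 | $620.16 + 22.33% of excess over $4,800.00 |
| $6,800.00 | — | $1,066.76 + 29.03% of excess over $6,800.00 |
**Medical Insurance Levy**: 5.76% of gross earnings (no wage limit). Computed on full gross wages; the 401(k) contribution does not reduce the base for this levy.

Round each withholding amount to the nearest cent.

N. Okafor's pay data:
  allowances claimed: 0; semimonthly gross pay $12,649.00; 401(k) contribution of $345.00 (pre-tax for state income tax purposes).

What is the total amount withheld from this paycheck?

State Income Tax: taxable = $12,649.00 − $345.00 = $12,304.00
  $1,066.76 + 29.03% × ($12,304.00 − $6,800.00) = $1,066.76 + 29.03% × $5,504.00 = $2,664.57
Medical Insurance Levy: 5.76% × $12,649.00 = $728.58
Total: $2,664.57 + $728.58 = $3,393.15

$3,393.15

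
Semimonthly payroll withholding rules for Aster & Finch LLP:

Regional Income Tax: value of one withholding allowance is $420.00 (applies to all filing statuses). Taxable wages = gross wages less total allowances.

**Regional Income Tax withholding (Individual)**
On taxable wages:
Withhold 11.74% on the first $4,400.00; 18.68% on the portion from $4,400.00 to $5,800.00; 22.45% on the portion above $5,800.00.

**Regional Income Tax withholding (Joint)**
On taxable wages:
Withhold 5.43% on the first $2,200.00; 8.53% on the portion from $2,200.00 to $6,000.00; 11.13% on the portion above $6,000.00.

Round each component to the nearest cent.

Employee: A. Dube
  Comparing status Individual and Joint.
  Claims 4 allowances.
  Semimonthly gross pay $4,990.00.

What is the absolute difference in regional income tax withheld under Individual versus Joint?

$174.45

Regional Income Tax (Individual): taxable = $4,990.00 − 4×$420.00 = $3,310.00
  11.74% × $3,310.00 = $388.59
Regional Income Tax (Joint): taxable = $4,990.00 − 4×$420.00 = $3,310.00
  $119.46 + 8.53% × ($3,310.00 − $2,200.00) = $119.46 + 8.53% × $1,110.00 = $214.14
Difference: |$388.59 − $214.14| = $174.45 (higher under Individual)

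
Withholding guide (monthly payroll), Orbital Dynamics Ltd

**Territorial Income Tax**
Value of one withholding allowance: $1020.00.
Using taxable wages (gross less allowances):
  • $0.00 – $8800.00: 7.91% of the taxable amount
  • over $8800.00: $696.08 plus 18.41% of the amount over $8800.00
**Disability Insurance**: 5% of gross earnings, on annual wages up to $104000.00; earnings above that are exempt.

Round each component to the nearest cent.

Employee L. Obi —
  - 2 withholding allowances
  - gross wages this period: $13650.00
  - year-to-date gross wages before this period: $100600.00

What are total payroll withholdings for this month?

Territorial Income Tax: taxable = $13650.00 − 2×$1020.00 = $11610.00
  $696.08 + 18.41% × ($11610.00 − $8800.00) = $696.08 + 18.41% × $2810.00 = $1213.40
Disability Insurance: cap $104000.00 − YTD $100600.00 = $3400.00 subject; 5% × $3400.00 = $170.00
Total: $1213.40 + $170.00 = $1383.40

$1383.40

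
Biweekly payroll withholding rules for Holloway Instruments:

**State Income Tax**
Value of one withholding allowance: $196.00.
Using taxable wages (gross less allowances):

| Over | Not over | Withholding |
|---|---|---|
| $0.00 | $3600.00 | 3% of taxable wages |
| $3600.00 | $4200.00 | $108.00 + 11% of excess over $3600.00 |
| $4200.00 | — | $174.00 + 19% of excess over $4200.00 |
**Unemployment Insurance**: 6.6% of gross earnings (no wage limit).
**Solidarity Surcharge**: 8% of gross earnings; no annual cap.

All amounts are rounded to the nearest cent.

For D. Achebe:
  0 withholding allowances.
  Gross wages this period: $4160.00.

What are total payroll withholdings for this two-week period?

State Income Tax: taxable = $4160.00
  $108.00 + 11% × ($4160.00 − $3600.00) = $108.00 + 11% × $560.00 = $169.60
Unemployment Insurance: 6.6% × $4160.00 = $274.56
Solidarity Surcharge: 8% × $4160.00 = $332.80
Total: $169.60 + $274.56 + $332.80 = $776.96

$776.96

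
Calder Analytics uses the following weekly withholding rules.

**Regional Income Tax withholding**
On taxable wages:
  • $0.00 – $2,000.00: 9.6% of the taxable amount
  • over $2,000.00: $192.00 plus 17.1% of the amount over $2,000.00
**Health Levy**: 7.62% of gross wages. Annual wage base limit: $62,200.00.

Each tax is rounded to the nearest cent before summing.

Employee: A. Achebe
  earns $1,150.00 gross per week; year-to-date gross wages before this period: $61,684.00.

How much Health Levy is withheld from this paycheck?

$39.32

Health Levy: cap $62,200.00 − YTD $61,684.00 = $516.00 subject; 7.62% × $516.00 = $39.32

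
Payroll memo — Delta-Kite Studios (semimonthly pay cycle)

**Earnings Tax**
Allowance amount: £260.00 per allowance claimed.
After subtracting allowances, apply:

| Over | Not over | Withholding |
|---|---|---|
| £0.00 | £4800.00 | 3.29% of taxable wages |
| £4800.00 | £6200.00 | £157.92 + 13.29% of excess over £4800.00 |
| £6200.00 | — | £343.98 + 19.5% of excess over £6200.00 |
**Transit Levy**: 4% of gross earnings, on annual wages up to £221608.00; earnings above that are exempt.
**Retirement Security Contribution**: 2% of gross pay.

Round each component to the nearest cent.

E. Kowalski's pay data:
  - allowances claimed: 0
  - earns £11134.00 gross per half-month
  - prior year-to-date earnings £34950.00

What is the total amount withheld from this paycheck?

Earnings Tax: taxable = £11134.00
  £343.98 + 19.5% × (£11134.00 − £6200.00) = £343.98 + 19.5% × £4934.00 = £1306.11
Transit Levy: 4% × £11134.00 = £445.36
Retirement Security Contribution: 2% × £11134.00 = £222.68
Total: £1306.11 + £445.36 + £222.68 = £1974.15

£1974.15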